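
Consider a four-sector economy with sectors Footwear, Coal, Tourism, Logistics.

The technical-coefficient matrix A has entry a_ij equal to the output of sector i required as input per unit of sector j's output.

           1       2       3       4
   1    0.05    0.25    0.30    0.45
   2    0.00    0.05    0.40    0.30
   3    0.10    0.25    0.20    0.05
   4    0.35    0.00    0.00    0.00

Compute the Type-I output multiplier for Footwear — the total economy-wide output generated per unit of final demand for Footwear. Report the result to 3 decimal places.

I − A =
  [   0.95    -0.25    -0.30    -0.45]
  [   0.00     0.95    -0.40    -0.30]
  [  -0.10    -0.25     0.80    -0.05]
  [  -0.35     0.00     0.00     1.00]
Compute the cofactors C_ij = (−1)^(i+j)·(3×3 minor ij) of I−A; the adjugate is their transpose:
adj(I−A) = Cᵀ =
  [ 0.660000   0.275000   0.385000   0.398750]
  [ 0.131000   0.598750   0.348500   0.256000]
  [ 0.137875   0.227500   0.726625   0.166625]
  [ 0.231000   0.096250   0.134750   0.588500]
det(I−A) = Σ_j (I−A)_1j·C_1j = (0.95)(0.660000) + (-0.25)(0.131000) + (-0.30)(0.137875) + (-0.45)(0.231000) = 0.4489375
(I − A)⁻¹ = adj(I−A) / det(I−A) ≈
  [   1.4701     0.6126     0.8576     0.8882]
  [   0.2918     1.3337     0.7763     0.5702]
  [   0.3071     0.5068     1.6185     0.3712]
  [   0.5145     0.2144     0.3002     1.3109]
The output multiplier for sector j is the column-j sum of the Leontief inverse (I − A)⁻¹ = adj(I−A) / det(I−A).
Column 1 of adj(I−A): (0.660000, 0.131000, 0.137875, 0.231000); det(I−A) = 0.4489375.
m_1 = (0.660000 + 0.131000 + 0.137875 + 0.231000) / 0.4489375 = 1.159875 / 0.4489375 ≈ 2.584.

m_1 = 2.584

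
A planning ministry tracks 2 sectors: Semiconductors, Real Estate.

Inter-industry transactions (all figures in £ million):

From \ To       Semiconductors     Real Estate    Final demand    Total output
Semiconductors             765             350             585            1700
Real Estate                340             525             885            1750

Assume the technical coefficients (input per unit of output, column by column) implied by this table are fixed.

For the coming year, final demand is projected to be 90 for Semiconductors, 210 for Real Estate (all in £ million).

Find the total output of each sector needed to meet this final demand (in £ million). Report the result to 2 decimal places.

x_1 = 304.35, x_2 = 386.96

Technical coefficients a_ij = z_ij / X_j:
  a_11 = 765/1700 = 0.45, a_21 = 340/1700 = 0.20
  a_12 = 350/1750 = 0.20, a_22 = 525/1750 = 0.30
I − A =
  [   0.55    -0.20]
  [  -0.20     0.70]
det(I−A) = (0.55)(0.70) − (-0.20)(-0.20) = 0.3450
adj(I−A) = [[0.70, 0.20], [0.20, 0.55]]
(I − A)⁻¹ = adj(I−A) / det(I−A) ≈
  [   2.0290     0.5797]
  [   0.5797     1.5942]
x = (I − A)⁻¹ d = adj(I−A)·d / det(I−A), with det(I−A) = 0.3450:
  x_1 = (0.70·90 + 0.20·210) / 0.3450 = 105.00 / 0.3450 ≈ 304.35
  x_2 = (0.20·90 + 0.55·210) / 0.3450 = 133.50 / 0.3450 ≈ 386.96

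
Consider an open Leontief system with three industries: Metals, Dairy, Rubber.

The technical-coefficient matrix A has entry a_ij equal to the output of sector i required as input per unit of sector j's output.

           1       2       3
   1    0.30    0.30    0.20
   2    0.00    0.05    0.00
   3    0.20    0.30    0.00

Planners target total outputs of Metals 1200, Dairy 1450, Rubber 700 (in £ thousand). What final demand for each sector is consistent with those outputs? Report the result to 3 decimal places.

d_1 = 265.000, d_2 = 1377.500, d_3 = 25.000

I − A =
  [   0.70    -0.30    -0.20]
  [   0.00     0.95     0.00]
  [  -0.20    -0.30     1.00]
d = (I − A) x:
  d_1 = (+0.70)·1200 + (-0.30)·1450 + (-0.20)·700 = 265.000
  d_2 = (+0.00)·1200 + (+0.95)·1450 + (+0.00)·700 = 1377.500
  d_3 = (-0.20)·1200 + (-0.30)·1450 + (+1.00)·700 = 25.000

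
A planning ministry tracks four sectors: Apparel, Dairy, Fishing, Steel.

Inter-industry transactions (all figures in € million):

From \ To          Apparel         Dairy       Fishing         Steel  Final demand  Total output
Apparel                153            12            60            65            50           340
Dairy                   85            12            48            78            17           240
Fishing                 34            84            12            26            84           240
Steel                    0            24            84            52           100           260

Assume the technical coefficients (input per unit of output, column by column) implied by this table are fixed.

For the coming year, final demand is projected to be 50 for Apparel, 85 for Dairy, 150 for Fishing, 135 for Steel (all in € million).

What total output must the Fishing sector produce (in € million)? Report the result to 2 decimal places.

x_3 = 414.36

Technical coefficients a_ij = z_ij / X_j:
  a_11 = 153/340 = 0.45, a_21 = 85/340 = 0.25, a_31 = 34/340 = 0.10, a_41 = 0/340 = 0.00
  a_12 = 12/240 = 0.05, a_22 = 12/240 = 0.05, a_32 = 84/240 = 0.35, a_42 = 24/240 = 0.10
  a_13 = 60/240 = 0.25, a_23 = 48/240 = 0.20, a_33 = 12/240 = 0.05, a_43 = 84/240 = 0.35
  a_14 = 65/260 = 0.25, a_24 = 78/260 = 0.30, a_34 = 26/260 = 0.10, a_44 = 52/260 = 0.20
I − A =
  [   0.55    -0.05    -0.25    -0.25]
  [  -0.25     0.95    -0.20    -0.30]
  [  -0.10    -0.35     0.95    -0.10]
  [   0.00    -0.10    -0.35     0.80]
Compute the cofactors C_ij = (−1)^(i+j)·(3×3 minor ij) of I−A; the adjugate is their transpose:
adj(I−A) = Cᵀ =
  [ 0.565500   0.163125   0.283875   0.273375]
  [ 0.207750   0.370000   0.217625   0.230875]
  [ 0.145500   0.166000   0.385250   0.155875]
  [ 0.089625   0.118875   0.195750   0.399375]
det(I−A) = Σ_j (I−A)_1j·C_1j = (0.55)(0.565500) + (-0.05)(0.207750) + (-0.25)(0.145500) + (-0.25)(0.089625) = 0.24185625
(I − A)⁻¹ = adj(I−A) / det(I−A) ≈
  [   2.3382     0.6745     1.1737     1.1303]
  [   0.8590     1.5298     0.8998     0.9546]
  [   0.6016     0.6864     1.5929     0.6445]
  [   0.3706     0.4915     0.8094     1.6513]
x = (I − A)⁻¹ d = adj(I−A)·d / det(I−A), with det(I−A) = 0.24185625:
  x_1 = (0.565500·50 + 0.163125·85 + 0.283875·150 + 0.273375·135) / 0.24185625 = 121.6275 / 0.24185625 ≈ 502.89
  x_2 = (0.207750·50 + 0.370000·85 + 0.217625·150 + 0.230875·135) / 0.24185625 = 105.649375 / 0.24185625 ≈ 436.83
  x_3 = (0.145500·50 + 0.166000·85 + 0.385250·150 + 0.155875·135) / 0.24185625 = 100.215625 / 0.24185625 ≈ 414.36
  x_4 = (0.089625·50 + 0.118875·85 + 0.195750·150 + 0.399375·135) / 0.24185625 = 97.86375 / 0.24185625 ≈ 404.64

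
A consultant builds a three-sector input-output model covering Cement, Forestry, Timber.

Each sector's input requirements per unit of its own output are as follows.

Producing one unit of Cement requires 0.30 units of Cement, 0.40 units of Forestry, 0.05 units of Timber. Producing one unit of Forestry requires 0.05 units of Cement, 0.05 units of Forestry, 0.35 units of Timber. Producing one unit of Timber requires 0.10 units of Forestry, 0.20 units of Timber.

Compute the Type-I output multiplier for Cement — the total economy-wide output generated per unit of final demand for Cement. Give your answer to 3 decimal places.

I − A =
  [   0.70    -0.05     0.00]
  [  -0.40     0.95    -0.10]
  [  -0.05    -0.35     0.80]
Cofactors of I−A, C_ij = (−1)^(i+j)·(minor ij) (rows/columns in the sector order above):
  C_11 = (0.95)(0.80) − (-0.10)(-0.35) = 0.7250
  C_12 = −[(-0.40)(0.80) − (-0.10)(-0.05)] = 0.3250
  C_13 = (-0.40)(-0.35) − (0.95)(-0.05) = 0.1875
  C_21 = −[(-0.05)(0.80) − (0.00)(-0.35)] = 0.0400
  C_22 = (0.70)(0.80) − (0.00)(-0.05) = 0.5600
  C_23 = −[(0.70)(-0.35) − (-0.05)(-0.05)] = 0.2475
  C_31 = (-0.05)(-0.10) − (0.00)(0.95) = 0.0050
  C_32 = −[(0.70)(-0.10) − (0.00)(-0.40)] = 0.0700
  C_33 = (0.70)(0.95) − (-0.05)(-0.40) = 0.6450
det(I−A) = Σ_j (I−A)_1j·C_1j = (0.70)(0.7250) + (-0.05)(0.3250) + (0.00)(0.1875) = 0.49125
adj(I−A) = Cᵀ =
  [ 0.7250   0.0400   0.0050]
  [ 0.3250   0.5600   0.0700]
  [ 0.1875   0.2475   0.6450]
(I − A)⁻¹ = adj(I−A) / det(I−A) ≈
  [   1.4758     0.0814     0.0102]
  [   0.6616     1.1399     0.1425]
  [   0.3817     0.5038     1.3130]
The output multiplier for sector j is the column-j sum of the Leontief inverse (I − A)⁻¹ = adj(I−A) / det(I−A).
Column 1 of adj(I−A): (0.7250, 0.3250, 0.1875); det(I−A) = 0.49125.
m_1 = (0.7250 + 0.3250 + 0.1875) / 0.49125 = 1.2375 / 0.49125 ≈ 2.519.

m_1 = 2.519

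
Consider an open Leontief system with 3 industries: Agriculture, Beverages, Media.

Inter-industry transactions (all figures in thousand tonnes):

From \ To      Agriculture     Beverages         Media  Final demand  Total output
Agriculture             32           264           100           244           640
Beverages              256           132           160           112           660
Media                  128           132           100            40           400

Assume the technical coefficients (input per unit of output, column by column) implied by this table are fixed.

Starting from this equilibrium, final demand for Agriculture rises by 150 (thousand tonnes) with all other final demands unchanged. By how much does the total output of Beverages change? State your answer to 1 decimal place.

Technical coefficients a_ij = z_ij / X_j:
  a_11 = 32/640 = 0.05, a_21 = 256/640 = 0.40, a_31 = 128/640 = 0.20
  a_12 = 264/660 = 0.40, a_22 = 132/660 = 0.20, a_32 = 132/660 = 0.20
  a_13 = 100/400 = 0.25, a_23 = 160/400 = 0.40, a_33 = 100/400 = 0.25
I − A =
  [   0.95    -0.40    -0.25]
  [  -0.40     0.80    -0.40]
  [  -0.20    -0.20     0.75]
Cofactors of I−A, C_ij = (−1)^(i+j)·(minor ij) (rows/columns in the sector order above):
  C_11 = (0.80)(0.75) − (-0.40)(-0.20) = 0.5200
  C_12 = −[(-0.40)(0.75) − (-0.40)(-0.20)] = 0.3800
  C_13 = (-0.40)(-0.20) − (0.80)(-0.20) = 0.2400
  C_21 = −[(-0.40)(0.75) − (-0.25)(-0.20)] = 0.3500
  C_22 = (0.95)(0.75) − (-0.25)(-0.20) = 0.6625
  C_23 = −[(0.95)(-0.20) − (-0.40)(-0.20)] = 0.2700
  C_31 = (-0.40)(-0.40) − (-0.25)(0.80) = 0.3600
  C_32 = −[(0.95)(-0.40) − (-0.25)(-0.40)] = 0.4800
  C_33 = (0.95)(0.80) − (-0.40)(-0.40) = 0.6000
det(I−A) = Σ_j (I−A)_1j·C_1j = (0.95)(0.5200) + (-0.40)(0.3800) + (-0.25)(0.2400) = 0.2820
adj(I−A) = Cᵀ =
  [ 0.5200   0.3500   0.3600]
  [ 0.3800   0.6625   0.4800]
  [ 0.2400   0.2700   0.6000]
(I − A)⁻¹ = adj(I−A) / det(I−A) ≈
  [   1.8440     1.2411     1.2766]
  [   1.3475     2.3493     1.7021]
  [   0.8511     0.9574     2.1277]
Δx = (I − A)⁻¹ Δd with Δd having +150 in the Agriculture component and 0 elsewhere.
So Δx_2 = L_21 · (+150), where L_21 = adj(I−A)_21 / det(I−A) = 0.3800 / 0.2820.
Δx_2 = 0.3800 × (+150) / 0.2820 = 57.00 / 0.2820 ≈ 202.1.

Δx_2 = 202.1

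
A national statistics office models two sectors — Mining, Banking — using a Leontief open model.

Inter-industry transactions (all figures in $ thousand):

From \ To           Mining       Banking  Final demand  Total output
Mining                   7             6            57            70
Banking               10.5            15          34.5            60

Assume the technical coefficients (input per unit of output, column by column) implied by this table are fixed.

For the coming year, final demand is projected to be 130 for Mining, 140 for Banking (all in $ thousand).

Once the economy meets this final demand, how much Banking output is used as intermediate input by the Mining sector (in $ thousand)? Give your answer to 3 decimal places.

Technical coefficients a_ij = z_ij / X_j:
  a_MM = 7/70 = 0.10, a_BM = 10.5/70 = 0.15
  a_MB = 6/60 = 0.10, a_BB = 15/60 = 0.25
I − A =
  [   0.90    -0.10]
  [  -0.15     0.75]
det(I−A) = (0.90)(0.75) − (-0.10)(-0.15) = 0.6600
adj(I−A) = [[0.75, 0.10], [0.15, 0.90]]
(I − A)⁻¹ = adj(I−A) / det(I−A) ≈
  [   1.1364     0.1515]
  [   0.2273     1.3636]
First solve x = (I − A)⁻¹ d = adj(I−A)·d / det(I−A); in particular x_M = (0.75·130 + 0.10·140) / 0.6600 = 111.50 / 0.6600 ≈ 168.93939.
Intermediate flow from B to M: z_BM = a_BM · x_M = 0.15 × 111.50 / 0.6600 = 16.725 / 0.6600 ≈ 25.341.

z_BM = 25.341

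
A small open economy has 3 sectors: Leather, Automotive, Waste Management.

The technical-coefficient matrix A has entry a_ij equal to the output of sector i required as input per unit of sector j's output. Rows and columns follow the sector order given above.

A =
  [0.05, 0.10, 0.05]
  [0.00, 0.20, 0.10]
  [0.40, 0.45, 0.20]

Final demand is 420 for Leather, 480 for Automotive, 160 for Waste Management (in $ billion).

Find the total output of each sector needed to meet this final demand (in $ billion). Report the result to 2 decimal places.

x_L = 563.23, x_A = 710.13, x_W = 881.06

I − A =
  [   0.95    -0.10    -0.05]
  [   0.00     0.80    -0.10]
  [  -0.40    -0.45     0.80]
Cofactors of I−A, C_ij = (−1)^(i+j)·(minor ij) (rows/columns in the sector order above):
  C_11 = (0.80)(0.80) − (-0.10)(-0.45) = 0.5950
  C_12 = −[(0.00)(0.80) − (-0.10)(-0.40)] = 0.0400
  C_13 = (0.00)(-0.45) − (0.80)(-0.40) = 0.3200
  C_21 = −[(-0.10)(0.80) − (-0.05)(-0.45)] = 0.1025
  C_22 = (0.95)(0.80) − (-0.05)(-0.40) = 0.7400
  C_23 = −[(0.95)(-0.45) − (-0.10)(-0.40)] = 0.4675
  C_31 = (-0.10)(-0.10) − (-0.05)(0.80) = 0.0500
  C_32 = −[(0.95)(-0.10) − (-0.05)(0.00)] = 0.0950
  C_33 = (0.95)(0.80) − (-0.10)(0.00) = 0.7600
det(I−A) = Σ_j (I−A)_1j·C_1j = (0.95)(0.5950) + (-0.10)(0.0400) + (-0.05)(0.3200) = 0.54525
adj(I−A) = Cᵀ =
  [ 0.5950   0.1025   0.0500]
  [ 0.0400   0.7400   0.0950]
  [ 0.3200   0.4675   0.7600]
(I − A)⁻¹ = adj(I−A) / det(I−A) ≈
  [   1.0912     0.1880     0.0917]
  [   0.0734     1.3572     0.1742]
  [   0.5869     0.8574     1.3939]
x = (I − A)⁻¹ d = adj(I−A)·d / det(I−A), with det(I−A) = 0.54525:
  x_L = (0.5950·420 + 0.1025·480 + 0.0500·160) / 0.54525 = 307.10 / 0.54525 ≈ 563.23
  x_A = (0.0400·420 + 0.7400·480 + 0.0950·160) / 0.54525 = 387.20 / 0.54525 ≈ 710.13
  x_W = (0.3200·420 + 0.4675·480 + 0.7600·160) / 0.54525 = 480.40 / 0.54525 ≈ 881.06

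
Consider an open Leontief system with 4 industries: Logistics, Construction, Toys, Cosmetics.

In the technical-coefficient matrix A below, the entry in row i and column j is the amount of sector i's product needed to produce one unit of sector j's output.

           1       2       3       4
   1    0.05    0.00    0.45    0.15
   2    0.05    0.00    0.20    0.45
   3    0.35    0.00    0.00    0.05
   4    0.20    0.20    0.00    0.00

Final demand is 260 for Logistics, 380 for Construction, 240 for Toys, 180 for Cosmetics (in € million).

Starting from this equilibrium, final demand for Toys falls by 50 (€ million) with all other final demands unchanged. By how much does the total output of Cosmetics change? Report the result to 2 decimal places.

Δx_4 = -9.73

I − A =
  [   0.95     0.00    -0.45    -0.15]
  [  -0.05     1.00    -0.20    -0.45]
  [  -0.35     0.00     1.00    -0.05]
  [  -0.20    -0.20     0.00     1.00]
Compute the cofactors C_ij = (−1)^(i+j)·(3×3 minor ij) of I−A; the adjugate is their transpose:
adj(I−A) = Cᵀ =
  [ 0.90800   0.03450   0.41550   0.17250]
  [ 0.21200   0.75800   0.24700   0.38525]
  [ 0.32900   0.02000   0.83300   0.10000]
  [ 0.22400   0.15850   0.13250   0.79250]
det(I−A) = Σ_j (I−A)_1j·C_1j = (0.95)(0.90800) + (0.00)(0.21200) + (-0.45)(0.32900) + (-0.15)(0.22400) = 0.68095
(I − A)⁻¹ = adj(I−A) / det(I−A) ≈
  [   1.3334     0.0507     0.6102     0.2533]
  [   0.3113     1.1132     0.3627     0.5658]
  [   0.4831     0.0294     1.2233     0.1469]
  [   0.3290     0.2328     0.1946     1.1638]
Δx = (I − A)⁻¹ Δd with Δd having -50 in the Toys component and 0 elsewhere.
So Δx_4 = L_43 · (-50), where L_43 = adj(I−A)_43 / det(I−A) = 0.13250 / 0.68095.
Δx_4 = 0.13250 × (-50) / 0.68095 = -6.625 / 0.68095 ≈ -9.73.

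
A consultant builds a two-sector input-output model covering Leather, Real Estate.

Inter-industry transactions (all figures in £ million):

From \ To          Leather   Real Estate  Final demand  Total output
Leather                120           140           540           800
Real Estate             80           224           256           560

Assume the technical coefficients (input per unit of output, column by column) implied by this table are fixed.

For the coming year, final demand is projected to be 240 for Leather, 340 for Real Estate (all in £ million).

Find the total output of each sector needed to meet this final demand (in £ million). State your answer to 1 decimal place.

x_1 = 472.2, x_2 = 645.4

Technical coefficients a_ij = z_ij / X_j:
  a_11 = 120/800 = 0.15, a_21 = 80/800 = 0.10
  a_12 = 140/560 = 0.25, a_22 = 224/560 = 0.40
I − A =
  [   0.85    -0.25]
  [  -0.10     0.60]
det(I−A) = (0.85)(0.60) − (-0.25)(-0.10) = 0.4850
adj(I−A) = [[0.60, 0.25], [0.10, 0.85]]
(I − A)⁻¹ = adj(I−A) / det(I−A) ≈
  [   1.2371     0.5155]
  [   0.2062     1.7526]
x = (I − A)⁻¹ d = adj(I−A)·d / det(I−A), with det(I−A) = 0.4850:
  x_1 = (0.60·240 + 0.25·340) / 0.4850 = 229.00 / 0.4850 ≈ 472.2
  x_2 = (0.10·240 + 0.85·340) / 0.4850 = 313.00 / 0.4850 ≈ 645.4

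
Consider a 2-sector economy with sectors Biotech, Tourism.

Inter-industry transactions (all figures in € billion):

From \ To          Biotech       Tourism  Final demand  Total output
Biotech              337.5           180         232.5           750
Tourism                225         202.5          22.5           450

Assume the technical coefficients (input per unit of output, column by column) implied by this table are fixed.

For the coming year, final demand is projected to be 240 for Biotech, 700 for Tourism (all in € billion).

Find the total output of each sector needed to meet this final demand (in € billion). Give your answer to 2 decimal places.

x_1 = 2257.53, x_2 = 2504.11

Technical coefficients a_ij = z_ij / X_j:
  a_11 = 337.5/750 = 0.45, a_21 = 225/750 = 0.30
  a_12 = 180/450 = 0.40, a_22 = 202.5/450 = 0.45
I − A =
  [   0.55    -0.40]
  [  -0.30     0.55]
det(I−A) = (0.55)(0.55) − (-0.40)(-0.30) = 0.1825
adj(I−A) = [[0.55, 0.40], [0.30, 0.55]]
(I − A)⁻¹ = adj(I−A) / det(I−A) ≈
  [   3.0137     2.1918]
  [   1.6438     3.0137]
x = (I − A)⁻¹ d = adj(I−A)·d / det(I−A), with det(I−A) = 0.1825:
  x_1 = (0.55·240 + 0.40·700) / 0.1825 = 412.00 / 0.1825 ≈ 2257.53
  x_2 = (0.30·240 + 0.55·700) / 0.1825 = 457.00 / 0.1825 ≈ 2504.11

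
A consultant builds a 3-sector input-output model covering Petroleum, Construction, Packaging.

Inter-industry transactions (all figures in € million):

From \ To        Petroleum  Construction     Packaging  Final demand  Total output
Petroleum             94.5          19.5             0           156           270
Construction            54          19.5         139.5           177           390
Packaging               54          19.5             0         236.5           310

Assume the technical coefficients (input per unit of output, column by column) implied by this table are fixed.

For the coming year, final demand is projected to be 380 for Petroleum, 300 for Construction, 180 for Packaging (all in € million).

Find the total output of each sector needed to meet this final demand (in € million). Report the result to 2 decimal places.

Technical coefficients a_ij = z_ij / X_j:
  a_11 = 94.5/270 = 0.35, a_21 = 54/270 = 0.20, a_31 = 54/270 = 0.20
  a_12 = 19.5/390 = 0.05, a_22 = 19.5/390 = 0.05, a_32 = 19.5/390 = 0.05
  a_13 = 0/310 = 0.00, a_23 = 139.5/310 = 0.45, a_33 = 0/310 = 0.00
I − A =
  [   0.65    -0.05     0.00]
  [  -0.20     0.95    -0.45]
  [  -0.20    -0.05     1.00]
Cofactors of I−A, C_ij = (−1)^(i+j)·(minor ij) (rows/columns in the sector order above):
  C_11 = (0.95)(1.00) − (-0.45)(-0.05) = 0.9275
  C_12 = −[(-0.20)(1.00) − (-0.45)(-0.20)] = 0.2900
  C_13 = (-0.20)(-0.05) − (0.95)(-0.20) = 0.2000
  C_21 = −[(-0.05)(1.00) − (0.00)(-0.05)] = 0.0500
  C_22 = (0.65)(1.00) − (0.00)(-0.20) = 0.6500
  C_23 = −[(0.65)(-0.05) − (-0.05)(-0.20)] = 0.0425
  C_31 = (-0.05)(-0.45) − (0.00)(0.95) = 0.0225
  C_32 = −[(0.65)(-0.45) − (0.00)(-0.20)] = 0.2925
  C_33 = (0.65)(0.95) − (-0.05)(-0.20) = 0.6075
det(I−A) = Σ_j (I−A)_1j·C_1j = (0.65)(0.9275) + (-0.05)(0.2900) + (0.00)(0.2000) = 0.588375
adj(I−A) = Cᵀ =
  [ 0.9275   0.0500   0.0225]
  [ 0.2900   0.6500   0.2925]
  [ 0.2000   0.0425   0.6075]
(I − A)⁻¹ = adj(I−A) / det(I−A) ≈
  [   1.5764     0.0850     0.0382]
  [   0.4929     1.1047     0.4971]
  [   0.3399     0.0722     1.0325]
x = (I − A)⁻¹ d = adj(I−A)·d / det(I−A), with det(I−A) = 0.588375:
  x_1 = (0.9275·380 + 0.0500·300 + 0.0225·180) / 0.588375 = 371.50 / 0.588375 ≈ 631.40
  x_2 = (0.2900·380 + 0.6500·300 + 0.2925·180) / 0.588375 = 357.85 / 0.588375 ≈ 608.20
  x_3 = (0.2000·380 + 0.0425·300 + 0.6075·180) / 0.588375 = 198.10 / 0.588375 ≈ 336.69

x_1 = 631.40, x_2 = 608.20, x_3 = 336.69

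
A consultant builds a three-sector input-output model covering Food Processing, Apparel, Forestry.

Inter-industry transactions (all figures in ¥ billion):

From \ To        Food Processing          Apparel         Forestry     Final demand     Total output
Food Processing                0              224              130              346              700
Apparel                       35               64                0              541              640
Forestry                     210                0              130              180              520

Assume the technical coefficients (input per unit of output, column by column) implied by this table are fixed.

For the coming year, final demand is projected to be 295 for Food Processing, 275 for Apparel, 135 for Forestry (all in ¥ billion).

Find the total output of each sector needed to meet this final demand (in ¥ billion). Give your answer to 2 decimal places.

x_1 = 507.57, x_2 = 333.75, x_3 = 383.03

Technical coefficients a_ij = z_ij / X_j:
  a_11 = 0/700 = 0.00, a_21 = 35/700 = 0.05, a_31 = 210/700 = 0.30
  a_12 = 224/640 = 0.35, a_22 = 64/640 = 0.10, a_32 = 0/640 = 0.00
  a_13 = 130/520 = 0.25, a_23 = 0/520 = 0.00, a_33 = 130/520 = 0.25
I − A =
  [   1.00    -0.35    -0.25]
  [  -0.05     0.90     0.00]
  [  -0.30     0.00     0.75]
Cofactors of I−A, C_ij = (−1)^(i+j)·(minor ij) (rows/columns in the sector order above):
  C_11 = (0.90)(0.75) − (0.00)(0.00) = 0.6750
  C_12 = −[(-0.05)(0.75) − (0.00)(-0.30)] = 0.0375
  C_13 = (-0.05)(0.00) − (0.90)(-0.30) = 0.2700
  C_21 = −[(-0.35)(0.75) − (-0.25)(0.00)] = 0.2625
  C_22 = (1.00)(0.75) − (-0.25)(-0.30) = 0.6750
  C_23 = −[(1.00)(0.00) − (-0.35)(-0.30)] = 0.1050
  C_31 = (-0.35)(0.00) − (-0.25)(0.90) = 0.2250
  C_32 = −[(1.00)(0.00) − (-0.25)(-0.05)] = 0.0125
  C_33 = (1.00)(0.90) − (-0.35)(-0.05) = 0.8825
det(I−A) = Σ_j (I−A)_1j·C_1j = (1.00)(0.6750) + (-0.35)(0.0375) + (-0.25)(0.2700) = 0.594375
adj(I−A) = Cᵀ =
  [ 0.6750   0.2625   0.2250]
  [ 0.0375   0.6750   0.0125]
  [ 0.2700   0.1050   0.8825]
(I − A)⁻¹ = adj(I−A) / det(I−A) ≈
  [   1.1356     0.4416     0.3785]
  [   0.0631     1.1356     0.0210]
  [   0.4543     0.1767     1.4848]
x = (I − A)⁻¹ d = adj(I−A)·d / det(I−A), with det(I−A) = 0.594375:
  x_1 = (0.6750·295 + 0.2625·275 + 0.2250·135) / 0.594375 = 301.6875 / 0.594375 ≈ 507.57
  x_2 = (0.0375·295 + 0.6750·275 + 0.0125·135) / 0.594375 = 198.375 / 0.594375 ≈ 333.75
  x_3 = (0.2700·295 + 0.1050·275 + 0.8825·135) / 0.594375 = 227.6625 / 0.594375 ≈ 383.03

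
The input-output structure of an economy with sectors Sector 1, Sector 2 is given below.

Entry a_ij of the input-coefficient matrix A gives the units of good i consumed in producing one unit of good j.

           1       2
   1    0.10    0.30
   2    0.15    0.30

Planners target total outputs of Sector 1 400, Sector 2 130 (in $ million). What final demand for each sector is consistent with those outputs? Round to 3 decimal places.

d_1 = 321.000, d_2 = 31.000

I − A =
  [   0.90    -0.30]
  [  -0.15     0.70]
d = (I − A) x:
  d_1 = (+0.90)·400 + (-0.30)·130 = 321.000
  d_2 = (-0.15)·400 + (+0.70)·130 = 31.000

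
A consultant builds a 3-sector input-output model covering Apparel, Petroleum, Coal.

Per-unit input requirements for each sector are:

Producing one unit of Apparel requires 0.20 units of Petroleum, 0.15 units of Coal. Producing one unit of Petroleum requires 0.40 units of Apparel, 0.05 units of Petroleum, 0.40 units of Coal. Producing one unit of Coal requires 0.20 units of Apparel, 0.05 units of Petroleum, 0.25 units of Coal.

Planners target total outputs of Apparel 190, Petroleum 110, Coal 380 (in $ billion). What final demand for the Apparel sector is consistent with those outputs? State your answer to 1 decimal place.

I − A =
  [   1.00    -0.40    -0.20]
  [  -0.20     0.95    -0.05]
  [  -0.15    -0.40     0.75]
d = (I − A) x:
  d_1 = (+1.00)·190 + (-0.40)·110 + (-0.20)·380 = 70.0
  d_2 = (-0.20)·190 + (+0.95)·110 + (-0.05)·380 = 47.5
  d_3 = (-0.15)·190 + (-0.40)·110 + (+0.75)·380 = 212.5

d_1 = 70.0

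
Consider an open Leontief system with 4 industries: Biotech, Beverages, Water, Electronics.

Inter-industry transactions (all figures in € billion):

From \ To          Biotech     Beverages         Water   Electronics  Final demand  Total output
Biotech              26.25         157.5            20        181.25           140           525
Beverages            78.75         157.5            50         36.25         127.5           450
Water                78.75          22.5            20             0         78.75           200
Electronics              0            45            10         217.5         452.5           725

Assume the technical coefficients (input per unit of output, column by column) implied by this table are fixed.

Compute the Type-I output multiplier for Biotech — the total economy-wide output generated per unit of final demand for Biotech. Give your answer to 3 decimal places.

Technical coefficients a_ij = z_ij / X_j:
  a_11 = 26.25/525 = 0.05, a_21 = 78.75/525 = 0.15, a_31 = 78.75/525 = 0.15, a_41 = 0/525 = 0.00
  a_12 = 157.5/450 = 0.35, a_22 = 157.5/450 = 0.35, a_32 = 22.5/450 = 0.05, a_42 = 45/450 = 0.10
  a_13 = 20/200 = 0.10, a_23 = 50/200 = 0.25, a_33 = 20/200 = 0.10, a_43 = 10/200 = 0.05
  a_14 = 181.25/725 = 0.25, a_24 = 36.25/725 = 0.05, a_34 = 0/725 = 0.00, a_44 = 217.5/725 = 0.30
I − A =
  [   0.95    -0.35    -0.10    -0.25]
  [  -0.15     0.65    -0.25    -0.05]
  [  -0.15    -0.05     0.90     0.00]
  [   0.00    -0.10    -0.05     0.70]
Compute the cofactors C_ij = (−1)^(i+j)·(3×3 minor ij) of I−A; the adjugate is their transpose:
adj(I−A) = Cᵀ =
  [ 0.396125   0.247125   0.121500   0.159125]
  [ 0.121125   0.586125   0.181000   0.085125]
  [ 0.072750   0.073750   0.387000   0.031250]
  [ 0.022500   0.089000   0.053500   0.473000]
det(I−A) = Σ_j (I−A)_1j·C_1j = (0.95)(0.396125) + (-0.35)(0.121125) + (-0.10)(0.072750) + (-0.25)(0.022500) = 0.321025
(I − A)⁻¹ = adj(I−A) / det(I−A) ≈
  [   1.2339     0.7698     0.3785     0.4957]
  [   0.3773     1.8258     0.5638     0.2652]
  [   0.2266     0.2297     1.2055     0.0973]
  [   0.0701     0.2772     0.1667     1.4734]
The output multiplier for sector j is the column-j sum of the Leontief inverse (I − A)⁻¹ = adj(I−A) / det(I−A).
Column 1 of adj(I−A): (0.396125, 0.121125, 0.072750, 0.022500); det(I−A) = 0.321025.
m_1 = (0.396125 + 0.121125 + 0.072750 + 0.022500) / 0.321025 = 0.6125 / 0.321025 ≈ 1.908.

m_1 = 1.908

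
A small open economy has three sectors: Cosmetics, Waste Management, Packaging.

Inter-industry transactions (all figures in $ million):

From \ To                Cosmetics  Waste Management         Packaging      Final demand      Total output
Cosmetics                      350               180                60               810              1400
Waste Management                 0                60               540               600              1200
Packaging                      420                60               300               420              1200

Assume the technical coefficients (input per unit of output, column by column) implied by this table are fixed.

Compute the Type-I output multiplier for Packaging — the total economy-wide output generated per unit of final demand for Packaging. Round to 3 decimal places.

Technical coefficients a_ij = z_ij / X_j:
  a_11 = 350/1400 = 0.25, a_21 = 0/1400 = 0.00, a_31 = 420/1400 = 0.30
  a_12 = 180/1200 = 0.15, a_22 = 60/1200 = 0.05, a_32 = 60/1200 = 0.05
  a_13 = 60/1200 = 0.05, a_23 = 540/1200 = 0.45, a_33 = 300/1200 = 0.25
I − A =
  [   0.75    -0.15    -0.05]
  [   0.00     0.95    -0.45]
  [  -0.30    -0.05     0.75]
Cofactors of I−A, C_ij = (−1)^(i+j)·(minor ij) (rows/columns in the sector order above):
  C_11 = (0.95)(0.75) − (-0.45)(-0.05) = 0.6900
  C_12 = −[(0.00)(0.75) − (-0.45)(-0.30)] = 0.1350
  C_13 = (0.00)(-0.05) − (0.95)(-0.30) = 0.2850
  C_21 = −[(-0.15)(0.75) − (-0.05)(-0.05)] = 0.1150
  C_22 = (0.75)(0.75) − (-0.05)(-0.30) = 0.5475
  C_23 = −[(0.75)(-0.05) − (-0.15)(-0.30)] = 0.0825
  C_31 = (-0.15)(-0.45) − (-0.05)(0.95) = 0.1150
  C_32 = −[(0.75)(-0.45) − (-0.05)(0.00)] = 0.3375
  C_33 = (0.75)(0.95) − (-0.15)(0.00) = 0.7125
det(I−A) = Σ_j (I−A)_1j·C_1j = (0.75)(0.6900) + (-0.15)(0.1350) + (-0.05)(0.2850) = 0.4830
adj(I−A) = Cᵀ =
  [ 0.6900   0.1150   0.1150]
  [ 0.1350   0.5475   0.3375]
  [ 0.2850   0.0825   0.7125]
(I − A)⁻¹ = adj(I−A) / det(I−A) ≈
  [   1.4286     0.2381     0.2381]
  [   0.2795     1.1335     0.6988]
  [   0.5901     0.1708     1.4752]
The output multiplier for sector j is the column-j sum of the Leontief inverse (I − A)⁻¹ = adj(I−A) / det(I−A).
Column 3 of adj(I−A): (0.1150, 0.3375, 0.7125); det(I−A) = 0.4830.
m_3 = (0.1150 + 0.3375 + 0.7125) / 0.4830 = 1.165 / 0.4830 ≈ 2.412.

m_3 = 2.412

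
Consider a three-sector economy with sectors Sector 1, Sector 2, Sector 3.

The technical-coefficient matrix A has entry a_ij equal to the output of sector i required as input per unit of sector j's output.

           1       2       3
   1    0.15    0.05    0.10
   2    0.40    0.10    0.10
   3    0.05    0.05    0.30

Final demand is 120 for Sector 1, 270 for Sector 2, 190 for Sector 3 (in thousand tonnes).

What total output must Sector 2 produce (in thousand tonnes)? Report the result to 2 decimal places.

I − A =
  [   0.85    -0.05    -0.10]
  [  -0.40     0.90    -0.10]
  [  -0.05    -0.05     0.70]
Cofactors of I−A, C_ij = (−1)^(i+j)·(minor ij) (rows/columns in the sector order above):
  C_11 = (0.90)(0.70) − (-0.10)(-0.05) = 0.6250
  C_12 = −[(-0.40)(0.70) − (-0.10)(-0.05)] = 0.2850
  C_13 = (-0.40)(-0.05) − (0.90)(-0.05) = 0.0650
  C_21 = −[(-0.05)(0.70) − (-0.10)(-0.05)] = 0.0400
  C_22 = (0.85)(0.70) − (-0.10)(-0.05) = 0.5900
  C_23 = −[(0.85)(-0.05) − (-0.05)(-0.05)] = 0.0450
  C_31 = (-0.05)(-0.10) − (-0.10)(0.90) = 0.0950
  C_32 = −[(0.85)(-0.10) − (-0.10)(-0.40)] = 0.1250
  C_33 = (0.85)(0.90) − (-0.05)(-0.40) = 0.7450
det(I−A) = Σ_j (I−A)_1j·C_1j = (0.85)(0.6250) + (-0.05)(0.2850) + (-0.10)(0.0650) = 0.5105
adj(I−A) = Cᵀ =
  [ 0.6250   0.0400   0.0950]
  [ 0.2850   0.5900   0.1250]
  [ 0.0650   0.0450   0.7450]
(I − A)⁻¹ = adj(I−A) / det(I−A) ≈
  [   1.2243     0.0784     0.1861]
  [   0.5583     1.1557     0.2449]
  [   0.1273     0.0881     1.4594]
x = (I − A)⁻¹ d = adj(I−A)·d / det(I−A), with det(I−A) = 0.5105:
  x_1 = (0.6250·120 + 0.0400·270 + 0.0950·190) / 0.5105 = 103.85 / 0.5105 ≈ 203.43
  x_2 = (0.2850·120 + 0.5900·270 + 0.1250·190) / 0.5105 = 217.25 / 0.5105 ≈ 425.56
  x_3 = (0.0650·120 + 0.0450·270 + 0.7450·190) / 0.5105 = 161.50 / 0.5105 ≈ 316.36

x_2 = 425.56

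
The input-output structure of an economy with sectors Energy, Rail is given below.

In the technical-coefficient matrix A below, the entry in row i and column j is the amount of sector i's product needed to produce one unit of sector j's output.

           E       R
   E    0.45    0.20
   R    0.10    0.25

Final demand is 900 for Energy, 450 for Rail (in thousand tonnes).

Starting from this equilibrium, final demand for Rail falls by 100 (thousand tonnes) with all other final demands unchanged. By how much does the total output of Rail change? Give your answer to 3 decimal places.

Δx_R = -140.127

I − A =
  [   0.55    -0.20]
  [  -0.10     0.75]
det(I−A) = (0.55)(0.75) − (-0.20)(-0.10) = 0.3925
adj(I−A) = [[0.75, 0.20], [0.10, 0.55]]
(I − A)⁻¹ = adj(I−A) / det(I−A) ≈
  [   1.9108     0.5096]
  [   0.2548     1.4013]
Δx = (I − A)⁻¹ Δd with Δd having -100 in the Rail component and 0 elsewhere.
So Δx_R = L_RR · (-100), where L_RR = adj(I−A)_RR / det(I−A) = 0.55 / 0.3925.
Δx_R = 0.55 × (-100) / 0.3925 = -55.00 / 0.3925 ≈ -140.127.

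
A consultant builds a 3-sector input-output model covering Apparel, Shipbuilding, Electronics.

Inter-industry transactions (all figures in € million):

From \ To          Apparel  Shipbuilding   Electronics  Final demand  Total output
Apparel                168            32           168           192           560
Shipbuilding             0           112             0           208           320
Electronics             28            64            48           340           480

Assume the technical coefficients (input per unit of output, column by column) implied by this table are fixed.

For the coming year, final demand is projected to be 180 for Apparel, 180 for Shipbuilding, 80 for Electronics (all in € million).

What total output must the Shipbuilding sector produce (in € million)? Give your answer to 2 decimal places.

x_2 = 276.92

Technical coefficients a_ij = z_ij / X_j:
  a_11 = 168/560 = 0.30, a_21 = 0/560 = 0.00, a_31 = 28/560 = 0.05
  a_12 = 32/320 = 0.10, a_22 = 112/320 = 0.35, a_32 = 64/320 = 0.20
  a_13 = 168/480 = 0.35, a_23 = 0/480 = 0.00, a_33 = 48/480 = 0.10
I − A =
  [   0.70    -0.10    -0.35]
  [   0.00     0.65     0.00]
  [  -0.05    -0.20     0.90]
Cofactors of I−A, C_ij = (−1)^(i+j)·(minor ij) (rows/columns in the sector order above):
  C_11 = (0.65)(0.90) − (0.00)(-0.20) = 0.5850
  C_12 = −[(0.00)(0.90) − (0.00)(-0.05)] = 0.0000
  C_13 = (0.00)(-0.20) − (0.65)(-0.05) = 0.0325
  C_21 = −[(-0.10)(0.90) − (-0.35)(-0.20)] = 0.1600
  C_22 = (0.70)(0.90) − (-0.35)(-0.05) = 0.6125
  C_23 = −[(0.70)(-0.20) − (-0.10)(-0.05)] = 0.1450
  C_31 = (-0.10)(0.00) − (-0.35)(0.65) = 0.2275
  C_32 = −[(0.70)(0.00) − (-0.35)(0.00)] = 0.0000
  C_33 = (0.70)(0.65) − (-0.10)(0.00) = 0.4550
det(I−A) = Σ_j (I−A)_1j·C_1j = (0.70)(0.5850) + (-0.10)(0.0000) + (-0.35)(0.0325) = 0.398125
adj(I−A) = Cᵀ =
  [ 0.5850   0.1600   0.2275]
  [ 0.0000   0.6125   0.0000]
  [ 0.0325   0.1450   0.4550]
(I − A)⁻¹ = adj(I−A) / det(I−A) ≈
  [   1.4694     0.4019     0.5714]
  [   0.0000     1.5385     0.0000]
  [   0.0816     0.3642     1.1429]
x = (I − A)⁻¹ d = adj(I−A)·d / det(I−A), with det(I−A) = 0.398125:
  x_1 = (0.5850·180 + 0.1600·180 + 0.2275·80) / 0.398125 = 152.30 / 0.398125 ≈ 382.54
  x_2 = (0.0000·180 + 0.6125·180 + 0.0000·80) / 0.398125 = 110.25 / 0.398125 ≈ 276.92
  x_3 = (0.0325·180 + 0.1450·180 + 0.4550·80) / 0.398125 = 68.35 / 0.398125 ≈ 171.68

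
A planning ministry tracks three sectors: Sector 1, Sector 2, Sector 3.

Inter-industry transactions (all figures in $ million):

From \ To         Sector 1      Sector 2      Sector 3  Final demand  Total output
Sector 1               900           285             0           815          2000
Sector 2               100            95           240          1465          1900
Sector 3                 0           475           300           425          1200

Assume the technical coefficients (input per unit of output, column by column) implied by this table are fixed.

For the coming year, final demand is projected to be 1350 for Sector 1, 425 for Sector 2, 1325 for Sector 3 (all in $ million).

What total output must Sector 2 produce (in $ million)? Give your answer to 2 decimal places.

Technical coefficients a_ij = z_ij / X_j:
  a_11 = 900/2000 = 0.45, a_21 = 100/2000 = 0.05, a_31 = 0/2000 = 0.00
  a_12 = 285/1900 = 0.15, a_22 = 95/1900 = 0.05, a_32 = 475/1900 = 0.25
  a_13 = 0/1200 = 0.00, a_23 = 240/1200 = 0.20, a_33 = 300/1200 = 0.25
I − A =
  [   0.55    -0.15     0.00]
  [  -0.05     0.95    -0.20]
  [   0.00    -0.25     0.75]
Cofactors of I−A, C_ij = (−1)^(i+j)·(minor ij) (rows/columns in the sector order above):
  C_11 = (0.95)(0.75) − (-0.20)(-0.25) = 0.6625
  C_12 = −[(-0.05)(0.75) − (-0.20)(0.00)] = 0.0375
  C_13 = (-0.05)(-0.25) − (0.95)(0.00) = 0.0125
  C_21 = −[(-0.15)(0.75) − (0.00)(-0.25)] = 0.1125
  C_22 = (0.55)(0.75) − (0.00)(0.00) = 0.4125
  C_23 = −[(0.55)(-0.25) − (-0.15)(0.00)] = 0.1375
  C_31 = (-0.15)(-0.20) − (0.00)(0.95) = 0.0300
  C_32 = −[(0.55)(-0.20) − (0.00)(-0.05)] = 0.1100
  C_33 = (0.55)(0.95) − (-0.15)(-0.05) = 0.5150
det(I−A) = Σ_j (I−A)_1j·C_1j = (0.55)(0.6625) + (-0.15)(0.0375) + (0.00)(0.0125) = 0.35875
adj(I−A) = Cᵀ =
  [ 0.6625   0.1125   0.0300]
  [ 0.0375   0.4125   0.1100]
  [ 0.0125   0.1375   0.5150]
(I − A)⁻¹ = adj(I−A) / det(I−A) ≈
  [   1.8467     0.3136     0.0836]
  [   0.1045     1.1498     0.3066]
  [   0.0348     0.3833     1.4355]
x = (I − A)⁻¹ d = adj(I−A)·d / det(I−A), with det(I−A) = 0.35875:
  x_1 = (0.6625·1350 + 0.1125·425 + 0.0300·1325) / 0.35875 = 981.9375 / 0.35875 ≈ 2737.11
  x_2 = (0.0375·1350 + 0.4125·425 + 0.1100·1325) / 0.35875 = 371.6875 / 0.35875 ≈ 1036.06
  x_3 = (0.0125·1350 + 0.1375·425 + 0.5150·1325) / 0.35875 = 757.6875 / 0.35875 ≈ 2112.02

x_2 = 1036.06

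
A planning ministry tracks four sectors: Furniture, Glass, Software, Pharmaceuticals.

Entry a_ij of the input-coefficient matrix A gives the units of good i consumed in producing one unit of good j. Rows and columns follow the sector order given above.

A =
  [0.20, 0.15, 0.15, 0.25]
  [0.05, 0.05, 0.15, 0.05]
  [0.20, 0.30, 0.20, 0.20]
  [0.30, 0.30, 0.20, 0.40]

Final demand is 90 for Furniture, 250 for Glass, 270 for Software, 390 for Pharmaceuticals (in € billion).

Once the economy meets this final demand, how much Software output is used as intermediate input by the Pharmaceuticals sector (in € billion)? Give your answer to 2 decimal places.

z_SP = 392.67

I − A =
  [   0.80    -0.15    -0.15    -0.25]
  [  -0.05     0.95    -0.15    -0.05]
  [  -0.20    -0.30     0.80    -0.20]
  [  -0.30    -0.30    -0.20     0.60]
Compute the cofactors C_ij = (−1)^(i+j)·(3×3 minor ij) of I−A; the adjugate is their transpose:
adj(I−A) = Cᵀ =
  [ 0.36700   0.17700   0.15700   0.22000]
  [ 0.06300   0.25500   0.07800   0.07350]
  [ 0.18450   0.21150   0.36225   0.21525]
  [ 0.27650   0.28650   0.23825   0.53075]
det(I−A) = Σ_j (I−A)_1j·C_1j = (0.80)(0.36700) + (-0.15)(0.06300) + (-0.15)(0.18450) + (-0.25)(0.27650) = 0.18735
(I − A)⁻¹ = adj(I−A) / det(I−A) ≈
  [   1.9589     0.9448     0.8380     1.1743]
  [   0.3363     1.3611     0.4163     0.3923]
  [   0.9848     1.1289     1.9335     1.1489]
  [   1.4758     1.5292     1.2717     2.8329]
First solve x = (I − A)⁻¹ d = adj(I−A)·d / det(I−A); in particular x_P = (0.27650·90 + 0.28650·250 + 0.23825·270 + 0.53075·390) / 0.18735 = 367.83 / 0.18735 ≈ 1963.3307.
Intermediate flow from S to P: z_SP = a_SP · x_P = 0.20 × 367.83 / 0.18735 = 73.566 / 0.18735 ≈ 392.67.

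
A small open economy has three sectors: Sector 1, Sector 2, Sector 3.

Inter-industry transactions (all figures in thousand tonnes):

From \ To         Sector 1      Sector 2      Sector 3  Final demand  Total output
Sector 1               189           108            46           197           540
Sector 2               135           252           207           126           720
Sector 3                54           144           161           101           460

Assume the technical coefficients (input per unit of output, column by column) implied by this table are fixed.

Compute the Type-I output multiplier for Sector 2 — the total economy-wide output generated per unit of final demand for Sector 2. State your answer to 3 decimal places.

Technical coefficients a_ij = z_ij / X_j:
  a_11 = 189/540 = 0.35, a_21 = 135/540 = 0.25, a_31 = 54/540 = 0.10
  a_12 = 108/720 = 0.15, a_22 = 252/720 = 0.35, a_32 = 144/720 = 0.20
  a_13 = 46/460 = 0.10, a_23 = 207/460 = 0.45, a_33 = 161/460 = 0.35
I − A =
  [   0.65    -0.15    -0.10]
  [  -0.25     0.65    -0.45]
  [  -0.10    -0.20     0.65]
Cofactors of I−A, C_ij = (−1)^(i+j)·(minor ij) (rows/columns in the sector order above):
  C_11 = (0.65)(0.65) − (-0.45)(-0.20) = 0.3325
  C_12 = −[(-0.25)(0.65) − (-0.45)(-0.10)] = 0.2075
  C_13 = (-0.25)(-0.20) − (0.65)(-0.10) = 0.1150
  C_21 = −[(-0.15)(0.65) − (-0.10)(-0.20)] = 0.1175
  C_22 = (0.65)(0.65) − (-0.10)(-0.10) = 0.4125
  C_23 = −[(0.65)(-0.20) − (-0.15)(-0.10)] = 0.1450
  C_31 = (-0.15)(-0.45) − (-0.10)(0.65) = 0.1325
  C_32 = −[(0.65)(-0.45) − (-0.10)(-0.25)] = 0.3175
  C_33 = (0.65)(0.65) − (-0.15)(-0.25) = 0.3850
det(I−A) = Σ_j (I−A)_1j·C_1j = (0.65)(0.3325) + (-0.15)(0.2075) + (-0.10)(0.1150) = 0.1735
adj(I−A) = Cᵀ =
  [ 0.3325   0.1175   0.1325]
  [ 0.2075   0.4125   0.3175]
  [ 0.1150   0.1450   0.3850]
(I − A)⁻¹ = adj(I−A) / det(I−A) ≈
  [   1.9164     0.6772     0.7637]
  [   1.1960     2.3775     1.8300]
  [   0.6628     0.8357     2.2190]
The output multiplier for sector j is the column-j sum of the Leontief inverse (I − A)⁻¹ = adj(I−A) / det(I−A).
Column 2 of adj(I−A): (0.1175, 0.4125, 0.1450); det(I−A) = 0.1735.
m_2 = (0.1175 + 0.4125 + 0.1450) / 0.1735 = 0.675 / 0.1735 ≈ 3.890.

m_2 = 3.890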